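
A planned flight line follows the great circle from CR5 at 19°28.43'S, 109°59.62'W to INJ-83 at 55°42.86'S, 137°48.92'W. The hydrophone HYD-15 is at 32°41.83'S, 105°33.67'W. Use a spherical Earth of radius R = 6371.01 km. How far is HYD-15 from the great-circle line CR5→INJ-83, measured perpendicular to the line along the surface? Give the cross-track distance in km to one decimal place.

961.1 km

CR5: φ = -19.47383°, λ = -109.99367°
INJ-83: φ = -55.71433°, λ = -137.81533°
HYD-15: φ = -32.69717°, λ = -105.56117°
δ₁₃ = central angle CR5→HYD-15 = 0.240945 rad  (haversine)
θ₁₃ = bearing CR5→HYD-15 = 164.183°,  θ₁₂ = bearing CR5→INJ-83 = 203.218°
dₓₜ = R·arcsin(sin δ₁₃ · sin(θ₁₃ − θ₁₂)) = 6371.01·arcsin(0.23862·sin(-39.035°)) = -961.084 km
|dₓₜ| = 961.084 km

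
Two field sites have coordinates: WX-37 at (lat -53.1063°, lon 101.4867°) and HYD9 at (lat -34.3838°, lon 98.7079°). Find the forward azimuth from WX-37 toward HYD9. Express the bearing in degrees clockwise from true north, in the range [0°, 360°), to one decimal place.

Δλ = -2.7788°
y = sin Δλ · cos φ₂ = -0.040009
x = cos φ₁ sin φ₂ − sin φ₁ cos φ₂ cos Δλ = 0.320209
θ = atan2(y, x) = -7.1221° → 352.8779° (mod 360°)

352.9°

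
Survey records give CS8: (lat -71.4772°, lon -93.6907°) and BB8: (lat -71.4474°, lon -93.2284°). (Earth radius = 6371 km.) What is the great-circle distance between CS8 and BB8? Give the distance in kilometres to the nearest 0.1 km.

Δφ = 0.0298°,  Δλ = 0.4623°
a = sin²(Δφ/2) + cos φ₁ cos φ₂ sin²(Δλ/2) = 0.000002
c = 2·arcsin(√a) = 0.002617 rad = 0.1500°
d = R·c = 6371 × 0.002617 = 16.7 km

16.7 km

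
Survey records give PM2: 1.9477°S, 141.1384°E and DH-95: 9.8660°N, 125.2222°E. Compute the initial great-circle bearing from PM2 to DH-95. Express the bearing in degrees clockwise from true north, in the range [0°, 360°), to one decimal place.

Δλ = -15.9162°
y = sin Δλ · cos φ₂ = -0.270176
x = cos φ₁ sin φ₂ − sin φ₁ cos φ₂ cos Δλ = 0.203446
θ = atan2(y, x) = -53.0197° → 306.9803° (mod 360°)

307.0°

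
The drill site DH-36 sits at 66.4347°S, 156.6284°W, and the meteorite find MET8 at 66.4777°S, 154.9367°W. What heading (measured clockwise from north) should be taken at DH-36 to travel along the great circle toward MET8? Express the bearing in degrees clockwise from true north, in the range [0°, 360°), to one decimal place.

Δλ = 1.6917°
y = sin Δλ · cos φ₂ = 0.011782
x = cos φ₁ sin φ₂ − sin φ₁ cos φ₂ cos Δλ = -0.000910
θ = atan2(y, x) = 94.4162° → 94.4162° (mod 360°)

94.4°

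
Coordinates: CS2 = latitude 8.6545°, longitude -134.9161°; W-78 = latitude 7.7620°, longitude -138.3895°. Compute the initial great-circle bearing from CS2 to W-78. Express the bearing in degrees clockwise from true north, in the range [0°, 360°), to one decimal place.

255.7°

Δλ = -3.4734°
y = sin Δλ · cos φ₂ = -0.060030
x = cos φ₁ sin φ₂ − sin φ₁ cos φ₂ cos Δλ = -0.015303
θ = atan2(y, x) = -104.3010° → 255.6990° (mod 360°)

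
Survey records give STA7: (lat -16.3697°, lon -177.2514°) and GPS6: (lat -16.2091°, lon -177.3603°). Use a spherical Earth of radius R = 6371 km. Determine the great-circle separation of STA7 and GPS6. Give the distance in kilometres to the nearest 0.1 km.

Δφ = 0.1606°,  Δλ = -0.1089°
a = sin²(Δφ/2) + cos φ₁ cos φ₂ sin²(Δλ/2) = 0.000003
c = 2·arcsin(√a) = 0.003344 rad = 0.1916°
d = R·c = 6371 × 0.003344 = 21.3 km

21.3 km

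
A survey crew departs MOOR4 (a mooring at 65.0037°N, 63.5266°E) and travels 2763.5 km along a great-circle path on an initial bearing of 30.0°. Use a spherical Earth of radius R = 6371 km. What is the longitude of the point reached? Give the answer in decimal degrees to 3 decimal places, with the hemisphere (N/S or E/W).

δ = d/R = 2763.5/6371 = 0.433762 rad
φ₂ = arcsin(sin φ₁ cos δ + cos φ₁ sin δ cos θ)
   = arcsin(0.90634·0.90739 + 0.42256·0.42029·0.86603) = 77.47551°
λ₂ = λ₁ + atan2(sin θ sin δ cos φ₁, cos δ − sin φ₁ sin φ₂) = 139.23321°

139.233°E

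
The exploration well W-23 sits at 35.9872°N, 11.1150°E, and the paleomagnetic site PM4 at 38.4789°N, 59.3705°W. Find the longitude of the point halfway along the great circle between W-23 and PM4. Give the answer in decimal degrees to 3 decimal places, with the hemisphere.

23.459°W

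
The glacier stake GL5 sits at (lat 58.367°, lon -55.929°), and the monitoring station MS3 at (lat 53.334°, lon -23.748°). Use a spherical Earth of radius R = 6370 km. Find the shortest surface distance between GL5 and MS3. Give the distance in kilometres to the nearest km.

2063 km

Δφ = -5.0330°,  Δλ = 32.1810°
a = sin²(Δφ/2) + cos φ₁ cos φ₂ sin²(Δλ/2) = 0.025986
c = 2·arcsin(√a) = 0.323814 rad = 18.5532°
d = R·c = 6370 × 0.323814 = 2062.7 km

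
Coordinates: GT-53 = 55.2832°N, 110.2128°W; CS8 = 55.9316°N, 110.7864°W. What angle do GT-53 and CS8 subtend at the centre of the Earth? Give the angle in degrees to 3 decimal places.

0.725°

Δφ = 0.6484°,  Δλ = -0.5736°
a = sin²(Δφ/2) + cos φ₁ cos φ₂ sin²(Δλ/2) = 0.000040
c = 2·arcsin(√a) = 0.012651 rad = 0.7248°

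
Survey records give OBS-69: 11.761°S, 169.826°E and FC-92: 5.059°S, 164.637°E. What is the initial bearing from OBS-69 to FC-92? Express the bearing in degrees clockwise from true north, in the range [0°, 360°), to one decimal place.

Δλ = -5.1890°
y = sin Δλ · cos φ₂ = -0.090089
x = cos φ₁ sin φ₂ − sin φ₁ cos φ₂ cos Δλ = 0.115873
θ = atan2(y, x) = -37.8643° → 322.1357° (mod 360°)

322.1°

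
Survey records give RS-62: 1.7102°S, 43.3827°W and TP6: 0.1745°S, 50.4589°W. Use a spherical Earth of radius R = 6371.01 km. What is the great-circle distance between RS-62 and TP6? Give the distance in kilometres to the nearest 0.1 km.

805.0 km

Δφ = 1.5357°,  Δλ = -7.0762°
a = sin²(Δφ/2) + cos φ₁ cos φ₂ sin²(Δλ/2) = 0.003986
c = 2·arcsin(√a) = 0.126358 rad = 7.2398°
d = R·c = 6371.01 × 0.126358 = 805.0 km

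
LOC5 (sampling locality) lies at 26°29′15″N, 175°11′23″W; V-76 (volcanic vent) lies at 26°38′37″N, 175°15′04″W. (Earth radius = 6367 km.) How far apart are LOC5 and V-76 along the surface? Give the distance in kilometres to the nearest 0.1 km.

LOC5: φ = +26.48750°, λ = -175.18972°
V-76: φ = +26.64361°, λ = -175.25111°
Δφ = 0.1561°,  Δλ = -0.0614°
a = sin²(Δφ/2) + cos φ₁ cos φ₂ sin²(Δλ/2) = 0.000002
c = 2·arcsin(√a) = 0.002888 rad = 0.1655°
d = R·c = 6367 × 0.002888 = 18.4 km

18.4 km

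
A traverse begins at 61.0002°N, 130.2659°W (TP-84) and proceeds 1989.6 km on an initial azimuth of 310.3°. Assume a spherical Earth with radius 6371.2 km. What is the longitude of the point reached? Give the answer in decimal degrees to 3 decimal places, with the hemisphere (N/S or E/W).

169.440°W

δ = d/R = 1989.6/6371.2 = 0.312280 rad
φ₂ = arcsin(sin φ₁ cos δ + cos φ₁ sin δ cos θ)
   = arcsin(0.87462·0.95164 + 0.48481·0.30723·0.64679) = 68.22659°
λ₂ = λ₁ + atan2(sin θ sin δ cos φ₁, cos δ − sin φ₁ sin φ₂) = -169.44021°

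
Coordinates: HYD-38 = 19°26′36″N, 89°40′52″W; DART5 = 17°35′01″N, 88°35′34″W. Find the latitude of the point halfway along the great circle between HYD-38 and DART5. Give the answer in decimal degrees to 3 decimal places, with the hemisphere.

HYD-38: φ = +19.44333°, λ = -89.68111°
DART5: φ = +17.58361°, λ = -88.59278°
Bx = cos φ₂ cos Δλ = 0.953105,  By = cos φ₂ sin Δλ = 0.018106
φₘ = atan2(sin φ₁ + sin φ₂, √((cos φ₁ + Bx)² + By²)) = 18.51425°
λₘ = λ₁ + atan2(By, cos φ₁ + Bx) = -89.13399°

18.514°N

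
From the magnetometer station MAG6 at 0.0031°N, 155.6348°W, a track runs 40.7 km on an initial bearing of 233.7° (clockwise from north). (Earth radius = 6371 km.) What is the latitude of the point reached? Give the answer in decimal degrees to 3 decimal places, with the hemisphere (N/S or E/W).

0.214°S

δ = d/R = 40.7/6371 = 0.006388 rad
φ₂ = arcsin(sin φ₁ cos δ + cos φ₁ sin δ cos θ)
   = arcsin(0.00005·0.99998 + 1.00000·0.00639·-0.59201) = -0.21359°
λ₂ = λ₁ + atan2(sin θ sin δ cos φ₁, cos δ − sin φ₁ sin φ₂) = -155.92979°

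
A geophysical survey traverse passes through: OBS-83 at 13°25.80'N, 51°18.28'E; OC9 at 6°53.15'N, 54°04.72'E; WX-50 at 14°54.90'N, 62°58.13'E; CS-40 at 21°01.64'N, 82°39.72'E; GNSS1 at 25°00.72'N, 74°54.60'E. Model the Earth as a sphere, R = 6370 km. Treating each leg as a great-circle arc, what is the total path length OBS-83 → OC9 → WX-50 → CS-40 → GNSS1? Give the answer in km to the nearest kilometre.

5203 km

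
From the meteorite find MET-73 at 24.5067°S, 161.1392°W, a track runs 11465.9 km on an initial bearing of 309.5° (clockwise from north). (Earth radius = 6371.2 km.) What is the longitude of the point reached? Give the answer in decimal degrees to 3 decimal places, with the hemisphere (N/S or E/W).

δ = d/R = 11465.9/6371.2 = 1.799645 rad
φ₂ = arcsin(sin φ₁ cos δ + cos φ₁ sin δ cos θ)
   = arcsin(-0.41480·-0.22686 + 0.90991·0.97393·0.63608) = 41.13124°
λ₂ = λ₁ + atan2(sin θ sin δ cos φ₁, cos δ − sin φ₁ sin φ₂) = 112.70872°

112.709°E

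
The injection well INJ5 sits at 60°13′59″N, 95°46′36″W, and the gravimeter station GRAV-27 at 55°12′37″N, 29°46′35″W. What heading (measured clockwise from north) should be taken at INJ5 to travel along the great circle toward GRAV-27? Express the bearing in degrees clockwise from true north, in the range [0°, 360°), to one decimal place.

INJ5: φ = +60.23306°, λ = -95.77667°
GRAV-27: φ = +55.21028°, λ = -29.77639°
Δλ = 66.0003°
y = sin Δλ · cos φ₂ = 0.521239
x = cos φ₁ sin φ₂ − sin φ₁ cos φ₂ cos Δλ = 0.206283
θ = atan2(y, x) = 68.4086° → 68.4086° (mod 360°)

68.4°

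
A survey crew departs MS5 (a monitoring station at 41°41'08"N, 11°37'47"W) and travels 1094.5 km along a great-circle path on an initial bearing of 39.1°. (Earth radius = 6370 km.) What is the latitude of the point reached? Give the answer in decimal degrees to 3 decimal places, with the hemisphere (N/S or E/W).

MS5: φ = +41.68556°, λ = -11.62972°
δ = d/R = 1094.5/6370 = 0.171821 rad
φ₂ = arcsin(sin φ₁ cos δ + cos φ₁ sin δ cos θ)
   = arcsin(0.66504·0.98528 + 0.74681·0.17098·0.77605) = 48.96774°
λ₂ = λ₁ + atan2(sin θ sin δ cos φ₁, cos δ − sin φ₁ sin φ₂) = -2.17575°

48.968°N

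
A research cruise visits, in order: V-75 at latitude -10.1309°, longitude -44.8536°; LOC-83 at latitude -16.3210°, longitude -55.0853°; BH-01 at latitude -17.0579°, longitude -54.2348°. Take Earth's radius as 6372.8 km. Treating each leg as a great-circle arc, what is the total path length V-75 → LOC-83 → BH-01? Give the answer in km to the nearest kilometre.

V-75→LOC-83: c = 0.204583 rad, d = 1303.76 km
LOC-83→BH-01: c = 0.019172 rad, d = 122.18 km
Total = 1303.76 + 122.18 = 1425.95 km

1426 km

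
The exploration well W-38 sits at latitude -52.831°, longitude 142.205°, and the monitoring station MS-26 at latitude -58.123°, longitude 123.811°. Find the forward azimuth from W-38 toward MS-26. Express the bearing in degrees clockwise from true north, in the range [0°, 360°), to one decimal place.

235.7°

Δλ = -18.3940°
y = sin Δλ · cos φ₂ = -0.166641
x = cos φ₁ sin φ₂ − sin φ₁ cos φ₂ cos Δλ = -0.113732
θ = atan2(y, x) = -124.3133° → 235.6867° (mod 360°)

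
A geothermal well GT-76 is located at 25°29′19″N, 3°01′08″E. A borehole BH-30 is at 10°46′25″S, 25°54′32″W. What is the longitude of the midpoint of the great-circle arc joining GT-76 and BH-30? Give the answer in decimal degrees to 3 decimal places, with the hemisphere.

GT-76: φ = +25.48861°, λ = +3.01889°
BH-30: φ = -10.77361°, λ = -25.90889°
Bx = cos φ₂ cos Δλ = 0.859803,  By = cos φ₂ sin Δλ = -0.475181
φₘ = atan2(sin φ₁ + sin φ₂, √((cos φ₁ + Bx)² + By²)) = 7.59511°
λₘ = λ₁ + atan2(By, cos φ₁ + Bx) = -12.06986°

12.070°W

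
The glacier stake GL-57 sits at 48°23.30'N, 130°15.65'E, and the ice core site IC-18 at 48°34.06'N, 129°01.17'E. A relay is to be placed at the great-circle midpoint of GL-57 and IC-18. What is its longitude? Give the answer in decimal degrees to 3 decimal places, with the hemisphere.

GL-57: φ = +48.38833°, λ = +130.26083°
IC-18: φ = +48.56767°, λ = +129.01950°
Bx = cos φ₂ cos Δλ = 0.661580,  By = cos φ₂ sin Δλ = -0.014336
φₘ = atan2(sin φ₁ + sin φ₂, √((cos φ₁ + Bx)² + By²)) = 48.47967°
λₘ = λ₁ + atan2(By, cos φ₁ + Bx) = 129.64126°

129.641°E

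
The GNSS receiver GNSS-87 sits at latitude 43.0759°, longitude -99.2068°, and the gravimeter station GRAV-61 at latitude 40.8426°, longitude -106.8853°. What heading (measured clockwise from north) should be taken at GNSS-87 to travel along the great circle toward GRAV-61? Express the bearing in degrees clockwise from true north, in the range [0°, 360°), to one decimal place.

Δλ = -7.6785°
y = sin Δλ · cos φ₂ = -0.101080
x = cos φ₁ sin φ₂ − sin φ₁ cos φ₂ cos Δλ = -0.034336
θ = atan2(y, x) = -108.7620° → 251.2380° (mod 360°)

251.2°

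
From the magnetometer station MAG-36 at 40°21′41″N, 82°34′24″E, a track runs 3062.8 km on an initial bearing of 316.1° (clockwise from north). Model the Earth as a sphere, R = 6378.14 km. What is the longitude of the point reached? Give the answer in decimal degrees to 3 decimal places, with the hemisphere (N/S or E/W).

47.735°E

MAG-36: φ = +40.36139°, λ = +82.57333°
δ = d/R = 3062.8/6378.14 = 0.480203 rad
φ₂ = arcsin(sin φ₁ cos δ + cos φ₁ sin δ cos θ)
   = arcsin(0.64761·0.88690 + 0.76197·0.46196·0.72055) = 55.89362°
λ₂ = λ₁ + atan2(sin θ sin δ cos φ₁, cos δ − sin φ₁ sin φ₂) = 47.73521°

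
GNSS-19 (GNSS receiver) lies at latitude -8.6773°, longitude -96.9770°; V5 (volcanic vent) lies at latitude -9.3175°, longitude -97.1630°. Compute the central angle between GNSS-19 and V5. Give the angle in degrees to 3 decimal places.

0.666°

Δφ = -0.6402°,  Δλ = -0.1860°
a = sin²(Δφ/2) + cos φ₁ cos φ₂ sin²(Δλ/2) = 0.000034
c = 2·arcsin(√a) = 0.011625 rad = 0.6660°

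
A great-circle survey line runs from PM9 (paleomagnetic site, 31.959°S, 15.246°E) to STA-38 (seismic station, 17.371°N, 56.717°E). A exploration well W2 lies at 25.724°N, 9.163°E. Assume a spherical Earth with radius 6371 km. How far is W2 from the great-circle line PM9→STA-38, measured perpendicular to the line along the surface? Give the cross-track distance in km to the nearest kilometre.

δ₁₃ = central angle PM9→W2 = 1.011843 rad  (haversine)
θ₁₃ = bearing PM9→W2 = 353.535°,  θ₁₂ = bearing PM9→STA-38 = 45.010°
dₓₜ = R·arcsin(sin δ₁₃ · sin(θ₁₃ − θ₁₂)) = 6371·arcsin(0.84781·sin(308.525°)) = -4620.153 km
|dₓₜ| = 4620.153 km

4620 km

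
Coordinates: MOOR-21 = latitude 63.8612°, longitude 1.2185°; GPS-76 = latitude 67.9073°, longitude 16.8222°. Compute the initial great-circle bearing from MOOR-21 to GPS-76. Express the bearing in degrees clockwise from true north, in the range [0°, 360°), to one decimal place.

50.6°

Δλ = 15.6037°
y = sin Δλ · cos φ₂ = 0.101166
x = cos φ₁ sin φ₂ − sin φ₁ cos φ₂ cos Δλ = 0.083003
θ = atan2(y, x) = 50.6324° → 50.6324° (mod 360°)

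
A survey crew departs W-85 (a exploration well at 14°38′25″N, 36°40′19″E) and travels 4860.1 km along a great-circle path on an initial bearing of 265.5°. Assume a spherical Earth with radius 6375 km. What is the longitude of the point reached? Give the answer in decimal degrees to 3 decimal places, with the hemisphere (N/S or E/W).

7.310°W

W-85: φ = +14.64028°, λ = +36.67194°
δ = d/R = 4860.1/6375 = 0.762369 rad
φ₂ = arcsin(sin φ₁ cos δ + cos φ₁ sin δ cos θ)
   = arcsin(0.25275·0.72320 + 0.96753·0.69064·-0.07846) = 7.49049°
λ₂ = λ₁ + atan2(sin θ sin δ cos φ₁, cos δ − sin φ₁ sin φ₂) = -7.31013°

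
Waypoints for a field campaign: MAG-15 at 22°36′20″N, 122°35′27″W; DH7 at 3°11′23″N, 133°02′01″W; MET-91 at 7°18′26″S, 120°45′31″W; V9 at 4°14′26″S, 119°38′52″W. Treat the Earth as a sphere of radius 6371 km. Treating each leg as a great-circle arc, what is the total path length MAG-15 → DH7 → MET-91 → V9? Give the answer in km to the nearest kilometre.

4591 km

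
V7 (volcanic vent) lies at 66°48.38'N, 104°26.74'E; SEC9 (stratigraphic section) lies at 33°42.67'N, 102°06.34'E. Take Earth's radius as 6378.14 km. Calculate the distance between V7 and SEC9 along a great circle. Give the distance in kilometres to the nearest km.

3687 km

V7: φ = +66.80633°, λ = +104.44567°
SEC9: φ = +33.71117°, λ = +102.10567°
Δφ = -33.0952°,  Δλ = -2.3400°
a = sin²(Δφ/2) + cos φ₁ cos φ₂ sin²(Δλ/2) = 0.081254
c = 2·arcsin(√a) = 0.578120 rad = 33.1238°
d = R·c = 6378.14 × 0.578120 = 3687.3 km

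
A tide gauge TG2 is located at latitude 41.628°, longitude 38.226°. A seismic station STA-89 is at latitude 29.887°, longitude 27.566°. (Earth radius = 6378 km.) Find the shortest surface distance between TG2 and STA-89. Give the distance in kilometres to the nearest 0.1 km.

1620.6 km

Δφ = -11.7410°,  Δλ = -10.6600°
a = sin²(Δφ/2) + cos φ₁ cos φ₂ sin²(Δλ/2) = 0.016053
c = 2·arcsin(√a) = 0.254087 rad = 14.5581°
d = R·c = 6378 × 0.254087 = 1620.6 km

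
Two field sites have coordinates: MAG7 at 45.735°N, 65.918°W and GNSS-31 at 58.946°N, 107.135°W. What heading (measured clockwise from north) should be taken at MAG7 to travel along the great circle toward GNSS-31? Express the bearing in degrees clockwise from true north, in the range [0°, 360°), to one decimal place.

313.3°

Δλ = -41.2170°
y = sin Δλ · cos φ₂ = -0.339897
x = cos φ₁ sin φ₂ − sin φ₁ cos φ₂ cos Δλ = 0.320070
θ = atan2(y, x) = -46.7208° → 313.2792° (mod 360°)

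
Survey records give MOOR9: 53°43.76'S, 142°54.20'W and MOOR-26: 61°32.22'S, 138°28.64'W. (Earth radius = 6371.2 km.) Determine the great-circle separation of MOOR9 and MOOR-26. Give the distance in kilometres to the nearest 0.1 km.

906.8 km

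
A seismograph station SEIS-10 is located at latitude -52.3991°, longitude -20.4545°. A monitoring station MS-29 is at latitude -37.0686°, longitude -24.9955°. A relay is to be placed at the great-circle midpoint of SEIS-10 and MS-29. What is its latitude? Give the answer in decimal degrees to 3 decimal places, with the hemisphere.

44.756°S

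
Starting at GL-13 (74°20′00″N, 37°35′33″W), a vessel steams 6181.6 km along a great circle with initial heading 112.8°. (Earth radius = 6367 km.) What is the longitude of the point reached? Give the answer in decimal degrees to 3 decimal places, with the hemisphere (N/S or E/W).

21.229°E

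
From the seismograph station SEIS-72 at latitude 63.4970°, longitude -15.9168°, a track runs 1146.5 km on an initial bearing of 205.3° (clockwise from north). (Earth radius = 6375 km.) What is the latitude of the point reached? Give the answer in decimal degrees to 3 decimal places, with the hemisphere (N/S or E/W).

δ = d/R = 1146.5/6375 = 0.179843 rad
φ₂ = arcsin(sin φ₁ cos δ + cos φ₁ sin δ cos θ)
   = arcsin(0.89491·0.98387 + 0.44624·0.17888·-0.90408) = 53.93132°
λ₂ = λ₁ + atan2(sin θ sin δ cos φ₁, cos δ − sin φ₁ sin φ₂) = -23.37713°

53.931°N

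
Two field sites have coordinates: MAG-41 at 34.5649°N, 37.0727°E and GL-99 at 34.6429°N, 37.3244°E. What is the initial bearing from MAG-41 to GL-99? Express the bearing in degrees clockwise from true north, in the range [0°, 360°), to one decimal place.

Δλ = 0.2517°
y = sin Δλ · cos φ₂ = 0.003614
x = cos φ₁ sin φ₂ − sin φ₁ cos φ₂ cos Δλ = 0.001366
θ = atan2(y, x) = 69.2974° → 69.2974° (mod 360°)

69.3°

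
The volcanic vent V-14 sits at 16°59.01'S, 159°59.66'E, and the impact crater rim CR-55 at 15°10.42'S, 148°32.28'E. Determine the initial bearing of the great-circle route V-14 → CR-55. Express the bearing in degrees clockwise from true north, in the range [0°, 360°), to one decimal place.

277.7°

V-14: φ = -16.98350°, λ = +159.99433°
CR-55: φ = -15.17367°, λ = +148.53800°
Δλ = -11.4563°
y = sin Δλ · cos φ₂ = -0.191697
x = cos φ₁ sin φ₂ − sin φ₁ cos φ₂ cos Δλ = 0.025966
θ = atan2(y, x) = -82.2862° → 277.7138° (mod 360°)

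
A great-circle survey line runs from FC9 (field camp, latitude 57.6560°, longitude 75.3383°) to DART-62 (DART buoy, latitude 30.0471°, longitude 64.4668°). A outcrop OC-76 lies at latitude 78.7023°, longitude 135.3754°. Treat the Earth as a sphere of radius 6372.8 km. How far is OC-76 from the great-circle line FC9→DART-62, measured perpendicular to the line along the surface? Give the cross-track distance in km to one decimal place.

δ₁₃ = central angle FC9→OC-76 = 0.493191 rad  (haversine)
θ₁₃ = bearing FC9→OC-76 = 21.008°,  θ₁₂ = bearing FC9→DART-62 = 199.928°
dₓₜ = R·arcsin(sin δ₁₃ · sin(θ₁₃ − θ₁₂)) = 6372.8·arcsin(0.47344·sin(-178.921°)) = -56.830 km
|dₓₜ| = 56.830 km

56.8 km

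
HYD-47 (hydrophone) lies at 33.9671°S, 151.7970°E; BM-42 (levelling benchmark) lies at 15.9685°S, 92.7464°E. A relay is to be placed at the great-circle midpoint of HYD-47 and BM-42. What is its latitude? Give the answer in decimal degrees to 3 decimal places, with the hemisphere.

28.131°S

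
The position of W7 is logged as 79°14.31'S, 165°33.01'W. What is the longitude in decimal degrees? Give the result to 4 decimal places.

165° + 33.01′/60 = 165 + 0.55017 = 165.5502°

165.5502°W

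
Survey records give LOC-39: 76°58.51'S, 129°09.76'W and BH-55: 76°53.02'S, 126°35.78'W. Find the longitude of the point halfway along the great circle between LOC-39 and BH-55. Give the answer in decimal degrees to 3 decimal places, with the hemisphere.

127.875°W

LOC-39: φ = -76.97517°, λ = -129.16267°
BH-55: φ = -76.88367°, λ = -126.59633°
Bx = cos φ₂ cos Δλ = 0.226701,  By = cos φ₂ sin Δλ = 0.010161
φₘ = atan2(sin φ₁ + sin φ₂, √((cos φ₁ + Bx)² + By²)) = -76.93258°
λₘ = λ₁ + atan2(By, cos φ₁ + Bx) = -127.87509°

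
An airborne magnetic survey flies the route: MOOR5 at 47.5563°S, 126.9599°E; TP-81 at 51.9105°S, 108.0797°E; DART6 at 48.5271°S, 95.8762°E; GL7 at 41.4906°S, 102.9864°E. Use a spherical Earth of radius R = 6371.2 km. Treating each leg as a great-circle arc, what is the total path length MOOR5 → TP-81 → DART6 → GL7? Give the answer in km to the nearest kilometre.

3341 km

MOOR5→TP-81: c = 0.225356 rad, d = 1435.79 km
TP-81→DART6: c = 0.148291 rad, d = 944.79 km
DART6→GL7: c = 0.150785 rad, d = 960.68 km
Total = 1435.79 + 944.79 + 960.68 = 3341.26 km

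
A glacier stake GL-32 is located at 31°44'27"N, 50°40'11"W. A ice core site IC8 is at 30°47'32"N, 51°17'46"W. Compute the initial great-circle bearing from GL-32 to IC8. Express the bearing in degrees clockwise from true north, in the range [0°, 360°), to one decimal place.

209.6°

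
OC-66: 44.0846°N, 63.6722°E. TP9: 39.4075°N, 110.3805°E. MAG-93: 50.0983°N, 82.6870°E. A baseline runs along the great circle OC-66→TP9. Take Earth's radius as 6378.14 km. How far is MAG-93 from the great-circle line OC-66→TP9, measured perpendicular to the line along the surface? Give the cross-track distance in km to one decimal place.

δ₁₃ = central angle OC-66→MAG-93 = 0.248208 rad  (haversine)
θ₁₃ = bearing OC-66→MAG-93 = 58.293°,  θ₁₂ = bearing OC-66→TP9 = 81.166°
dₓₜ = R·arcsin(sin δ₁₃ · sin(θ₁₃ − θ₁₂)) = 6378.14·arcsin(0.24567·sin(-22.873°)) = -609.977 km
|dₓₜ| = 609.977 km

610.0 km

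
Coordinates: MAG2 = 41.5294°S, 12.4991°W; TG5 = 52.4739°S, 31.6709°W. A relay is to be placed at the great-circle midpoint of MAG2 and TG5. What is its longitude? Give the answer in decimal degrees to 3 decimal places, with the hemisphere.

21.091°W

Bx = cos φ₂ cos Δλ = 0.575340,  By = cos φ₂ sin Δλ = -0.200037
φₘ = atan2(sin φ₁ + sin φ₂, √((cos φ₁ + Bx)² + By²)) = -47.39899°
λₘ = λ₁ + atan2(By, cos φ₁ + Bx) = -21.09096°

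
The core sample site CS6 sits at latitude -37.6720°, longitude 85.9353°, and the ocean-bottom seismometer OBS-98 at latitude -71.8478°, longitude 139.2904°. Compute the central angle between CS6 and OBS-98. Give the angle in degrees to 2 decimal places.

Δφ = -34.1758°,  Δλ = 53.3551°
a = sin²(Δφ/2) + cos φ₁ cos φ₂ sin²(Δλ/2) = 0.136047
c = 2·arcsin(√a) = 0.755535 rad = 43.2889°

43.29°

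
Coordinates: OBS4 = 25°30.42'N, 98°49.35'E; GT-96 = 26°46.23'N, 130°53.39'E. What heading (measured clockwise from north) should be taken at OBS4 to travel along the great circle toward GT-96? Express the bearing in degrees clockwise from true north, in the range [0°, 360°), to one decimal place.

80.3°

OBS4: φ = +25.50700°, λ = +98.82250°
GT-96: φ = +26.77050°, λ = +130.88983°
Δλ = 32.0673°
y = sin Δλ · cos φ₂ = 0.474011
x = cos φ₁ sin φ₂ − sin φ₁ cos φ₂ cos Δλ = 0.080711
θ = atan2(y, x) = 80.3368° → 80.3368° (mod 360°)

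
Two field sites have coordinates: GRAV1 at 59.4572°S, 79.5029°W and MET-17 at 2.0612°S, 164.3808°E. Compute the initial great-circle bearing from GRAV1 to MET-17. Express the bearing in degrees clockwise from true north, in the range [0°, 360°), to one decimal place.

Δλ = -116.1163°
y = sin Δλ · cos φ₂ = -0.897321
x = cos φ₁ sin φ₂ − sin φ₁ cos φ₂ cos Δλ = -0.397150
θ = atan2(y, x) = -113.8739° → 246.1261° (mod 360°)

246.1°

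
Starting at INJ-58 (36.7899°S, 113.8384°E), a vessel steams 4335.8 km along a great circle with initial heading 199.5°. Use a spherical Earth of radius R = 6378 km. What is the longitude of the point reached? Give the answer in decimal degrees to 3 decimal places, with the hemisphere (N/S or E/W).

75.769°E

δ = d/R = 4335.8/6378 = 0.679806 rad
φ₂ = arcsin(sin φ₁ cos δ + cos φ₁ sin δ cos θ)
   = arcsin(-0.59888·0.77769 + 0.80084·0.62864·-0.94264) = -70.10384°
λ₂ = λ₁ + atan2(sin θ sin δ cos φ₁, cos δ − sin φ₁ sin φ₂) = 75.76890°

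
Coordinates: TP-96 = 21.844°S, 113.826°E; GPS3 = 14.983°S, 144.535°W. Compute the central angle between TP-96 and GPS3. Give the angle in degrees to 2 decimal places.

94.86°

Δφ = 6.8610°,  Δλ = 101.6390°
a = sin²(Δφ/2) + cos φ₁ cos φ₂ sin²(Δλ/2) = 0.542349
c = 2·arcsin(√a) = 1.655596 rad = 94.8587°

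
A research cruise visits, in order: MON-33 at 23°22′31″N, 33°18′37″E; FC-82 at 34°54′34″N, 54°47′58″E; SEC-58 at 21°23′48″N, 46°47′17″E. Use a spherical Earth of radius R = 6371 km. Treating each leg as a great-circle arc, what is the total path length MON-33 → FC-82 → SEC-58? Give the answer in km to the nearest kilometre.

4135 km

MON-33: φ = +23.37528°, λ = +33.31028°
FC-82: φ = +34.90944°, λ = +54.79944°
SEC-58: φ = +21.39667°, λ = +46.78806°
MON-33→FC-82: c = 0.383183 rad, d = 2441.26 km
FC-82→SEC-58: c = 0.265863 rad, d = 1693.82 km
Total = 2441.26 + 1693.82 = 4135.07 km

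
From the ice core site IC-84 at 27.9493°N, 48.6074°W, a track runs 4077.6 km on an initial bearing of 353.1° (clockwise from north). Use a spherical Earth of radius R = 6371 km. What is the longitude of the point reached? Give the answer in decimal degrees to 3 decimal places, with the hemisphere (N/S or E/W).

δ = d/R = 4077.6/6371 = 0.640025 rad
φ₂ = arcsin(sin φ₁ cos δ + cos φ₁ sin δ cos θ)
   = arcsin(0.46869·0.80208 + 0.88336·0.59722·0.99276) = 64.11398°
λ₂ = λ₁ + atan2(sin θ sin δ cos φ₁, cos δ − sin φ₁ sin φ₂) = -58.06625°

58.066°W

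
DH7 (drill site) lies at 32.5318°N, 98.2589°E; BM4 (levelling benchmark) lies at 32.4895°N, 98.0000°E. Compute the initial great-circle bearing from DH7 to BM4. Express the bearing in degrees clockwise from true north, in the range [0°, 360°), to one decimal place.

Δλ = -0.2589°
y = sin Δλ · cos φ₂ = -0.003811
x = cos φ₁ sin φ₂ − sin φ₁ cos φ₂ cos Δλ = -0.000734
θ = atan2(y, x) = -100.8953° → 259.1047° (mod 360°)

259.1°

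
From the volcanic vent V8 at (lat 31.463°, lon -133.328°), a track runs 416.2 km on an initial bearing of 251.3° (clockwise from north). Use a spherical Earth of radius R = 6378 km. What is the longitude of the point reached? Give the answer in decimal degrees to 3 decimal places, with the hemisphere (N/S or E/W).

δ = d/R = 416.2/6378 = 0.065256 rad
φ₂ = arcsin(sin φ₁ cos δ + cos φ₁ sin δ cos θ)
   = arcsin(0.52195·0.99787 + 0.85298·0.06521·-0.32061) = 30.19893°
λ₂ = λ₁ + atan2(sin θ sin δ cos φ₁, cos δ − sin φ₁ sin φ₂) = -137.42619°

137.426°W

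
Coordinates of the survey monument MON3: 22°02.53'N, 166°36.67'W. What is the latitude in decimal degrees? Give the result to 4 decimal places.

22.0422°N

22° + 2.53′/60 = 22 + 0.04217 = 22.0422°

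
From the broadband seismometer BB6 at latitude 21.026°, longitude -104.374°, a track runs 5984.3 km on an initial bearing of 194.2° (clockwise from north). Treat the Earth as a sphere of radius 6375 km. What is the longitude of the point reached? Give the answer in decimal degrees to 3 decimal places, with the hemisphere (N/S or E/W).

117.753°W

δ = d/R = 5984.3/6375 = 0.938714 rad
φ₂ = arcsin(sin φ₁ cos δ + cos φ₁ sin δ cos θ)
   = arcsin(0.35879·0.59083 + 0.93342·0.80680·-0.96945) = -31.20400°
λ₂ = λ₁ + atan2(sin θ sin δ cos φ₁, cos δ − sin φ₁ sin φ₂) = -117.75287°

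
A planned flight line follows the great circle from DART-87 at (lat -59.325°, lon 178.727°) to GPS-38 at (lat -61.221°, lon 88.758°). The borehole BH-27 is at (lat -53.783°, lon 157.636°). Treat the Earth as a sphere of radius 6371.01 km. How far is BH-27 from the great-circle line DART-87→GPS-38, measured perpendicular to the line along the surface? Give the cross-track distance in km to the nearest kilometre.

δ₁₃ = central angle DART-87→BH-27 = 0.223476 rad  (haversine)
θ₁₃ = bearing DART-87→BH-27 = 286.389°,  θ₁₂ = bearing DART-87→GPS-38 = 227.128°
dₓₜ = R·arcsin(sin δ₁₃ · sin(θ₁₃ − θ₁₂)) = 6371.01·arcsin(0.22162·sin(59.261°)) = 1221.036 km
|dₓₜ| = 1221.036 km

1221 km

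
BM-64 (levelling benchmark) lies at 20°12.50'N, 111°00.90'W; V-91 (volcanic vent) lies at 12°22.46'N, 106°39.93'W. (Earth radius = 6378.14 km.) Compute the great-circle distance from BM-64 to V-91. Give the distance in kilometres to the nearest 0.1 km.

BM-64: φ = +20.20833°, λ = -111.01500°
V-91: φ = +12.37433°, λ = -106.66550°
Δφ = -7.8340°,  Δλ = 4.3495°
a = sin²(Δφ/2) + cos φ₁ cos φ₂ sin²(Δλ/2) = 0.005986
c = 2·arcsin(√a) = 0.154899 rad = 8.8750°
d = R·c = 6378.14 × 0.154899 = 988.0 km

988.0 km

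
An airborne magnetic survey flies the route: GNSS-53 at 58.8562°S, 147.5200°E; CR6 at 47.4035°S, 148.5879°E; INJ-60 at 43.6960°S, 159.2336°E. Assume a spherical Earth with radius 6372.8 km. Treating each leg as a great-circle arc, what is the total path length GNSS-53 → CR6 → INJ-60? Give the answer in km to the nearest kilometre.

2201 km

GNSS-53→CR6: c = 0.200193 rad, d = 1275.79 km
CR6→INJ-60: c = 0.145148 rad, d = 925.00 km
Total = 1275.79 + 925.00 = 2200.79 km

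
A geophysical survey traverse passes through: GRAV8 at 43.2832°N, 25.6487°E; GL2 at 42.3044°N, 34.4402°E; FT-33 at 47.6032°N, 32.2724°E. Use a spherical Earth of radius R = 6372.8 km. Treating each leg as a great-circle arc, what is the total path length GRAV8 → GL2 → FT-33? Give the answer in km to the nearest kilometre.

1339 km

GRAV8→GL2: c = 0.113829 rad, d = 725.41 km
GL2→FT-33: c = 0.096269 rad, d = 613.50 km
Total = 725.41 + 613.50 = 1338.91 km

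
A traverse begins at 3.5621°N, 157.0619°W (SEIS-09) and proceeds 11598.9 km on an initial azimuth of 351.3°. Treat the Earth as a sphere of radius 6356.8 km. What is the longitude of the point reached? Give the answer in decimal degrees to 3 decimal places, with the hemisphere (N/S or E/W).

48.213°E

δ = d/R = 11598.9/6356.8 = 1.824644 rad
φ₂ = arcsin(sin φ₁ cos δ + cos φ₁ sin δ cos θ)
   = arcsin(0.06213·-0.25113 + 0.99807·0.96795·0.98849) = 69.94510°
λ₂ = λ₁ + atan2(sin θ sin δ cos φ₁, cos δ − sin φ₁ sin φ₂) = 48.21291°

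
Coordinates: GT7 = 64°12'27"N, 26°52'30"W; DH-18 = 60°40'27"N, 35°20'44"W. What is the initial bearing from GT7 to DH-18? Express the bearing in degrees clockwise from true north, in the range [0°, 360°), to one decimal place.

231.8°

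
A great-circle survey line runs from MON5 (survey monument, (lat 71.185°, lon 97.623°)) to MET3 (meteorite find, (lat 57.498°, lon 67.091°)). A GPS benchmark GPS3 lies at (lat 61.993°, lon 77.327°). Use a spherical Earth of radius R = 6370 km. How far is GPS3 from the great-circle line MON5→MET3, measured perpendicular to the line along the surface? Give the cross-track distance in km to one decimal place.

179.8 km

δ₁₃ = central angle MON5→GPS3 = 0.211316 rad  (haversine)
θ₁₃ = bearing MON5→GPS3 = 230.948°,  θ₁₂ = bearing MON5→MET3 = 238.681°
dₓₜ = R·arcsin(sin δ₁₃ · sin(θ₁₃ − θ₁₂)) = 6370·arcsin(0.20975·sin(-7.733°)) = -179.807 km
|dₓₜ| = 179.807 km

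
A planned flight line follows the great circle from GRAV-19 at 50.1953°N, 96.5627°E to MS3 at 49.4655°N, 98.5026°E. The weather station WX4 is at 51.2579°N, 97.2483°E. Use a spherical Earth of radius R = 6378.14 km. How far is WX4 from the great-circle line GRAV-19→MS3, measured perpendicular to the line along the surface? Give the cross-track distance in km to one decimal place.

δ₁₃ = central angle GRAV-19→WX4 = 0.020033 rad  (haversine)
θ₁₃ = bearing GRAV-19→WX4 = 21.952°,  θ₁₂ = bearing GRAV-19→MS3 = 119.508°
dₓₜ = R·arcsin(sin δ₁₃ · sin(θ₁₃ − θ₁₂)) = 6378.14·arcsin(0.02003·sin(-97.556°)) = -126.663 km
|dₓₜ| = 126.663 km

126.7 km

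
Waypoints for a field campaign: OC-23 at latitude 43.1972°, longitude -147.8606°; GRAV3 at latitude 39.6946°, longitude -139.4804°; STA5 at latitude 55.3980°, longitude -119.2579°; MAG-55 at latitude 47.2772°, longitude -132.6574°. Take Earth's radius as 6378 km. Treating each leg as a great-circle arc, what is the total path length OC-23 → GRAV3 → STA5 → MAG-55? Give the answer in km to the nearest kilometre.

4393 km

OC-23→GRAV3: c = 0.125440 rad, d = 800.05 km
GRAV3→STA5: c = 0.360443 rad, d = 2298.91 km
STA5→MAG-55: c = 0.202909 rad, d = 1294.15 km
Total = 800.05 + 2298.91 + 1294.15 = 4393.12 km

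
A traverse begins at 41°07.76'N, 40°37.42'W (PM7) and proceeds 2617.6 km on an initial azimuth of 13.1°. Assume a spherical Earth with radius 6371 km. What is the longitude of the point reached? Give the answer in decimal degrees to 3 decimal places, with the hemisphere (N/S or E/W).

PM7: φ = +41.12933°, λ = -40.62367°
δ = d/R = 2617.6/6371 = 0.410862 rad
φ₂ = arcsin(sin φ₁ cos δ + cos φ₁ sin δ cos θ)
   = arcsin(0.65776·0.91678 + 0.75323·0.39940·0.97398) = 63.64097°
λ₂ = λ₁ + atan2(sin θ sin δ cos φ₁, cos δ − sin φ₁ sin φ₂) = -28.85936°

28.859°W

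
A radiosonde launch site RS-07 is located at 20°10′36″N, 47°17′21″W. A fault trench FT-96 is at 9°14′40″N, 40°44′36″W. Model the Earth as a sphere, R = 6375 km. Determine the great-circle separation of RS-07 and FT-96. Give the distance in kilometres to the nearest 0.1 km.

RS-07: φ = +20.17667°, λ = -47.28917°
FT-96: φ = +9.24444°, λ = -40.74333°
Δφ = -10.9322°,  Δλ = 6.5458°
a = sin²(Δφ/2) + cos φ₁ cos φ₂ sin²(Δλ/2) = 0.012094
c = 2·arcsin(√a) = 0.220388 rad = 12.6273°
d = R·c = 6375 × 0.220388 = 1405.0 km

1405.0 km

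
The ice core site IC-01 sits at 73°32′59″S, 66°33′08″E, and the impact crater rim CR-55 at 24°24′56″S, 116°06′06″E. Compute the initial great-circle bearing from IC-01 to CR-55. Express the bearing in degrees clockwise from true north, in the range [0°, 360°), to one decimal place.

IC-01: φ = -73.54972°, λ = +66.55222°
CR-55: φ = -24.41556°, λ = +116.10167°
Δλ = 49.5494°
y = sin Δλ · cos φ₂ = 0.692914
x = cos φ₁ sin φ₂ − sin φ₁ cos φ₂ cos Δλ = 0.449534
θ = atan2(y, x) = 57.0261° → 57.0261° (mod 360°)

57.0°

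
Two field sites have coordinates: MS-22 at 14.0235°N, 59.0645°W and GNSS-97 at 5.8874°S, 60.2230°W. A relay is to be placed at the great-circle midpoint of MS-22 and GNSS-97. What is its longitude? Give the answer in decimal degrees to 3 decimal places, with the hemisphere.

Bx = cos φ₂ cos Δλ = 0.994522,  By = cos φ₂ sin Δλ = -0.020112
φₘ = atan2(sin φ₁ + sin φ₂, √((cos φ₁ + Bx)² + By²)) = 4.06826°
λₘ = λ₁ + atan2(By, cos φ₁ + Bx) = -59.65098°

59.651°W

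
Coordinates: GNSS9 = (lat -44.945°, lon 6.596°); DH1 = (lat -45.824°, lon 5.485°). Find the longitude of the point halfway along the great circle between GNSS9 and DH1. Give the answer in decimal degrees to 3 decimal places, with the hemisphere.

6.045°E

Bx = cos φ₂ cos Δλ = 0.696734,  By = cos φ₂ sin Δλ = -0.013512
φₘ = atan2(sin φ₁ + sin φ₂, √((cos φ₁ + Bx)² + By²)) = -45.38585°
λₘ = λ₁ + atan2(By, cos φ₁ + Bx) = 6.04482°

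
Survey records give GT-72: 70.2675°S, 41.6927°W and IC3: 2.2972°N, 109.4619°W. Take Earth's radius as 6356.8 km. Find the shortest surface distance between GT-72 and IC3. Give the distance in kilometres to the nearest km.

Δφ = 72.5647°,  Δλ = -67.7692°
a = sin²(Δφ/2) + cos φ₁ cos φ₂ sin²(Δλ/2) = 0.455047
c = 2·arcsin(√a) = 1.480769 rad = 84.8418°
d = R·c = 6356.8 × 1.480769 = 9412.9 km

9413 km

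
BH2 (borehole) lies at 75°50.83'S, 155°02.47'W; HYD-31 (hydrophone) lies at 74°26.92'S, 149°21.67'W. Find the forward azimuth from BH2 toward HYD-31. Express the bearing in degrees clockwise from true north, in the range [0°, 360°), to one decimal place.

48.9°

BH2: φ = -75.84717°, λ = -155.04117°
HYD-31: φ = -74.44867°, λ = -149.36117°
Δλ = 5.6800°
y = sin Δλ · cos φ₂ = 0.026535
x = cos φ₁ sin φ₂ − sin φ₁ cos φ₂ cos Δλ = 0.023130
θ = atan2(y, x) = 48.9221° → 48.9221° (mod 360°)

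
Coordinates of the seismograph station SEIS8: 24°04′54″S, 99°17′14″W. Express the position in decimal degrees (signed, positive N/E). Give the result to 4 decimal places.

lat: 24.0817° S → -24.0817°
lon: 99.2872° W → -99.2872°

-24.0817°, -99.2872°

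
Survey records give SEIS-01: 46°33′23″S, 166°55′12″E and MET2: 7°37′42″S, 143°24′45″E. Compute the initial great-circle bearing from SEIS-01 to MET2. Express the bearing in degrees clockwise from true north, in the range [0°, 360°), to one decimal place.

325.2°

SEIS-01: φ = -46.55639°, λ = +166.92000°
MET2: φ = -7.62833°, λ = +143.41250°
Δλ = -23.5075°
y = sin Δλ · cos φ₂ = -0.395339
x = cos φ₁ sin φ₂ − sin φ₁ cos φ₂ cos Δλ = 0.568621
θ = atan2(y, x) = -34.8093° → 325.1907° (mod 360°)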